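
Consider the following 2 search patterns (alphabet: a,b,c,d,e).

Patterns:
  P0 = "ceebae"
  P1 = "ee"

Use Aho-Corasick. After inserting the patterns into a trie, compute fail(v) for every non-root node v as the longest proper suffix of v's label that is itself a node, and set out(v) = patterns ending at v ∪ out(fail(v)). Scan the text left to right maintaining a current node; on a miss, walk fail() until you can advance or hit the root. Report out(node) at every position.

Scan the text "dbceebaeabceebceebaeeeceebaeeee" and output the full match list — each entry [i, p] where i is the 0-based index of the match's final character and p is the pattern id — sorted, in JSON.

Build:
Trie (insert patterns):
  n0 'ε': c→1 e→7
  n1 'c': e→2
  n2 'ce': e→3
  n3 'cee': b→4
  n4 'ceeb': a→5
  n5 'ceeba': e→6
  n6 'ceebae': ·  [P0 ends]
  n7 'e': e→8
  n8 'ee': ·  [P1 ends]

BFS fail/out derivation:
  n1('c'): parent n0 fail=0; on 'c' 0 → fail=0;  out ∅∪∅=∅
  n7('e'): parent n0 fail=0; on 'e' 0 → fail=0;  out ∅∪∅=∅
  n2('ce'): parent n1 fail=0; on 'e' 0 → fail=7;  out ∅∪∅=∅
  n8('ee'): parent n7 fail=0; on 'e' 0 → fail=7;  out {1}∪∅={1}
  n3('cee'): parent n2 fail=7; on 'e' 7 → fail=8;  out ∅∪{1}={1}
  n4('ceeb'): parent n3 fail=8; on 'b' 8→7→0 → fail=0;  out ∅∪∅=∅
  n5('ceeba'): parent n4 fail=0; on 'a' 0 → fail=0;  out ∅∪∅=∅
  n6('ceebae'): parent n5 fail=0; on 'e' 0 → fail=7;  out {0}∪∅={0}

Scan:
pos 0 'd': at 0
pos 1 'b': at 0
pos 2 'c': at 1
pos 3 'e': at 2
pos 4 'e': at 3  ** P1@[3:4]
pos 5 'b': at 4
pos 6 'a': at 5
pos 7 'e': at 6  ** P0@[2:7]
pos 8 'a': at 0 (fail-walked)
pos 9 'b': at 0
pos 10 'c': at 1
pos 11 'e': at 2
pos 12 'e': at 3  ** P1@[11:12]
pos 13 'b': at 4
pos 14 'c': at 1 (fail-walked)
pos 15 'e': at 2
pos 16 'e': at 3  ** P1@[15:16]
pos 17 'b': at 4
pos 18 'a': at 5
pos 19 'e': at 6  ** P0@[14:19]
pos 20 'e': at 8 (fail-walked)  ** P1@[19:20]
pos 21 'e': at 8 (fail-walked)  ** P1@[20:21]
pos 22 'c': at 1 (fail-walked)
pos 23 'e': at 2
pos 24 'e': at 3  ** P1@[23:24]
pos 25 'b': at 4
pos 26 'a': at 5
pos 27 'e': at 6  ** P0@[22:27]
pos 28 'e': at 8 (fail-walked)  ** P1@[27:28]
pos 29 'e': at 8 (fail-walked)  ** P1@[28:29]
pos 30 'e': at 8 (fail-walked)  ** P1@[29:30]

Result: [[4,1],[7,0],[12,1],[16,1],[19,0],[20,1],[21,1],[24,1],[27,0],[28,1],[29,1],[30,1]]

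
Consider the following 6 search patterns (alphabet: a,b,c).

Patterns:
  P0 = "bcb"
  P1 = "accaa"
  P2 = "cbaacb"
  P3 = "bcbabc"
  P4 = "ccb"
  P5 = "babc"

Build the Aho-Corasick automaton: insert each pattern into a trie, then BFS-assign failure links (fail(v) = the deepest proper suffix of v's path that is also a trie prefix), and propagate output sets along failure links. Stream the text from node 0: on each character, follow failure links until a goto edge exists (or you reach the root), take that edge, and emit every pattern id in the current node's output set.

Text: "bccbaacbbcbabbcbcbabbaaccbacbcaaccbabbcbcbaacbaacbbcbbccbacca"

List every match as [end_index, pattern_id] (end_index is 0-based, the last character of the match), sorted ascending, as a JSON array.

Build automaton:
Trie nodes:
  n0 'ε': a→4 b→1 c→9
  n1 'b': a→20 c→2
  n2 'bc': b→3
  n3 'bcb': a→15  [P0 ends]
  n4 'a': c→5
  n5 'ac': c→6
  n6 'acc': a→7
  n7 'acca': a→8
  n8 'accaa': ·  [P1 ends]
  n9 'c': b→10 c→18
  n10 'cb': a→11
  n11 'cba': a→12
  n12 'cbaa': c→13
  n13 'cbaac': b→14
  n14 'cbaacb': ·  [P2 ends]
  n15 'bcba': b→16
  n16 'bcbab': c→17
  n17 'bcbabc': ·  [P3 ends]
  n18 'cc': b→19
  n19 'ccb': ·  [P4 ends]
  n20 'ba': b→21
  n21 'bab': c→22
  n22 'babc': ·  [P5 ends]

Failure links (BFS by depth):
  fail(1) 'b': from fail(0)=0 chase 'b': 0 ⇒ 0;  out=∅∪out(0)=∅
  fail(4) 'a': from fail(0)=0 chase 'a': 0 ⇒ 0;  out=∅∪out(0)=∅
  fail(9) 'c': from fail(0)=0 chase 'c': 0 ⇒ 0;  out=∅∪out(0)=∅
  fail(2) 'bc': from fail(1)=0 chase 'c': 0 ⇒ 9;  out=∅∪out(9)=∅
  fail(5) 'ac': from fail(4)=0 chase 'c': 0 ⇒ 9;  out=∅∪out(9)=∅
  fail(10) 'cb': from fail(9)=0 chase 'b': 0 ⇒ 1;  out=∅∪out(1)=∅
  fail(18) 'cc': from fail(9)=0 chase 'c': 0 ⇒ 9;  out=∅∪out(9)=∅
  fail(20) 'ba': from fail(1)=0 chase 'a': 0 ⇒ 4;  out=∅∪out(4)=∅
  fail(3) 'bcb': from fail(2)=9 chase 'b': 9 ⇒ 10;  out={0}∪out(10)={0}
  fail(6) 'acc': from fail(5)=9 chase 'c': 9 ⇒ 18;  out=∅∪out(18)=∅
  fail(11) 'cba': from fail(10)=1 chase 'a': 1 ⇒ 20;  out=∅∪out(20)=∅
  fail(19) 'ccb': from fail(18)=9 chase 'b': 9 ⇒ 10;  out={4}∪out(10)={4}
  fail(21) 'bab': from fail(20)=4 chase 'b': 4→0 ⇒ 1;  out=∅∪out(1)=∅
  fail(7) 'acca': from fail(6)=18 chase 'a': 18→9→0 ⇒ 4;  out=∅∪out(4)=∅
  fail(12) 'cbaa': from fail(11)=20 chase 'a': 20→4→0 ⇒ 4;  out=∅∪out(4)=∅
  fail(15) 'bcba': from fail(3)=10 chase 'a': 10 ⇒ 11;  out=∅∪out(11)=∅
  fail(22) 'babc': from fail(21)=1 chase 'c': 1 ⇒ 2;  out={5}∪out(2)={5}
  fail(8) 'accaa': from fail(7)=4 chase 'a': 4→0 ⇒ 4;  out={1}∪out(4)={1}
  fail(13) 'cbaac': from fail(12)=4 chase 'c': 4 ⇒ 5;  out=∅∪out(5)=∅
  fail(16) 'bcbab': from fail(15)=11 chase 'b': 11→20 ⇒ 21;  out=∅∪out(21)=∅
  fail(14) 'cbaacb': from fail(13)=5 chase 'b': 5→9 ⇒ 10;  out={2}∪out(10)={2}
  fail(17) 'bcbabc': from fail(16)=21 chase 'c': 21 ⇒ 22;  out={3}∪out(22)={3,5}

Run:
[0] read 'b'  n0⇒n1
[1] read 'c'  n1⇒n2
[2] read 'c'  n2⇒n18 (via fail)
[3] read 'b'  n18⇒n19  emit P4@[1:3]
[4] read 'a'  n19⇒n11 (via fail)
[5] read 'a'  n11⇒n12
[6] read 'c'  n12⇒n13
[7] read 'b'  n13⇒n14  emit P2@[2:7]
[8] read 'b'  n14⇒n1 (via fail)
[9] read 'c'  n1⇒n2
[10] read 'b'  n2⇒n3  emit P0@[8:10]
[11] read 'a'  n3⇒n15
[12] read 'b'  n15⇒n16
[13] read 'b'  n16⇒n1 (via fail)
[14] read 'c'  n1⇒n2
[15] read 'b'  n2⇒n3  emit P0@[13:15]
[16] read 'c'  n3⇒n2 (via fail)
[17] read 'b'  n2⇒n3  emit P0@[15:17]
[18] read 'a'  n3⇒n15
[19] read 'b'  n15⇒n16
[20] read 'b'  n16⇒n1 (via fail)
[21] read 'a'  n1⇒n20
[22] read 'a'  n20⇒n4 (via fail)
[23] read 'c'  n4⇒n5
[24] read 'c'  n5⇒n6
[25] read 'b'  n6⇒n19 (via fail)  emit P4@[23:25]
[26] read 'a'  n19⇒n11 (via fail)
[27] read 'c'  n11⇒n5 (via fail)
[28] read 'b'  n5⇒n10 (via fail)
[29] read 'c'  n10⇒n2 (via fail)
[30] read 'a'  n2⇒n4 (via fail)
[31] read 'a'  n4⇒n4 (via fail)
[32] read 'c'  n4⇒n5
[33] read 'c'  n5⇒n6
[34] read 'b'  n6⇒n19 (via fail)  emit P4@[32:34]
[35] read 'a'  n19⇒n11 (via fail)
[36] read 'b'  n11⇒n21 (via fail)
[37] read 'b'  n21⇒n1 (via fail)
[38] read 'c'  n1⇒n2
[39] read 'b'  n2⇒n3  emit P0@[37:39]
[40] read 'c'  n3⇒n2 (via fail)
[41] read 'b'  n2⇒n3  emit P0@[39:41]
[42] read 'a'  n3⇒n15
[43] read 'a'  n15⇒n12 (via fail)
[44] read 'c'  n12⇒n13
[45] read 'b'  n13⇒n14  emit P2@[40:45]
[46] read 'a'  n14⇒n11 (via fail)
[47] read 'a'  n11⇒n12
[48] read 'c'  n12⇒n13
[49] read 'b'  n13⇒n14  emit P2@[44:49]
[50] read 'b'  n14⇒n1 (via fail)
[51] read 'c'  n1⇒n2
[52] read 'b'  n2⇒n3  emit P0@[50:52]
[53] read 'b'  n3⇒n1 (via fail)
[54] read 'c'  n1⇒n2
[55] read 'c'  n2⇒n18 (via fail)
[56] read 'b'  n18⇒n19  emit P4@[54:56]
[57] read 'a'  n19⇒n11 (via fail)
[58] read 'c'  n11⇒n5 (via fail)
[59] read 'c'  n5⇒n6
[60] read 'a'  n6⇒n7

Result: [[3,4],[7,2],[10,0],[15,0],[17,0],[25,4],[34,4],[39,0],[41,0],[45,2],[49,2],[52,0],[56,4]]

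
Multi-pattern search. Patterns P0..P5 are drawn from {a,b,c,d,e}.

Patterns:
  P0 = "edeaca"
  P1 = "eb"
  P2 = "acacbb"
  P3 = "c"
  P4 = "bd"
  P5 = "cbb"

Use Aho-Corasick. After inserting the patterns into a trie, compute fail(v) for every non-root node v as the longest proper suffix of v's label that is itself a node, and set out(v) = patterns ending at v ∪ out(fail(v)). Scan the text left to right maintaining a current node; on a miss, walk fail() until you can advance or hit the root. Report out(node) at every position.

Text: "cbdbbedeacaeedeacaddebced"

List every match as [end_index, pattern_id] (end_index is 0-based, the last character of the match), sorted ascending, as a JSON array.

Build automaton:
Trie nodes:
  n0 'ε': a→8 b→15 c→14 e→1
  n1 'e': b→7 d→2
  n2 'ed': e→3
  n3 'ede': a→4
  n4 'edea': c→5
  n5 'edeac': a→6
  n6 'edeaca': ·  [P0 ends]
  n7 'eb': ·  [P1 ends]
  n8 'a': c→9
  n9 'ac': a→10
  n10 'aca': c→11
  n11 'acac': b→12
  n12 'acacb': b→13
  n13 'acacbb': ·  [P2 ends]
  n14 'c': b→17  [P3 ends]
  n15 'b': d→16
  n16 'bd': ·  [P4 ends]
  n17 'cb': b→18
  n18 'cbb': ·  [P5 ends]

Failure links (BFS by depth):
  n1('e'): parent n0 fail=0; on 'e' 0 → fail=0;  out ∅∪∅=∅
  n8('a'): parent n0 fail=0; on 'a' 0 → fail=0;  out ∅∪∅=∅
  n14('c'): parent n0 fail=0; on 'c' 0 → fail=0;  out {3}∪∅={3}
  n15('b'): parent n0 fail=0; on 'b' 0 → fail=0;  out ∅∪∅=∅
  n2('ed'): parent n1 fail=0; on 'd' 0 → fail=0;  out ∅∪∅=∅
  n7('eb'): parent n1 fail=0; on 'b' 0 → fail=15;  out {1}∪∅={1}
  n9('ac'): parent n8 fail=0; on 'c' 0 → fail=14;  out ∅∪{3}={3}
  n16('bd'): parent n15 fail=0; on 'd' 0 → fail=0;  out {4}∪∅={4}
  n17('cb'): parent n14 fail=0; on 'b' 0 → fail=15;  out ∅∪∅=∅
  n3('ede'): parent n2 fail=0; on 'e' 0 → fail=1;  out ∅∪∅=∅
  n10('aca'): parent n9 fail=14; on 'a' 14→0 → fail=8;  out ∅∪∅=∅
  n18('cbb'): parent n17 fail=15; on 'b' 15→0 → fail=15;  out {5}∪∅={5}
  n4('edea'): parent n3 fail=1; on 'a' 1→0 → fail=8;  out ∅∪∅=∅
  n11('acac'): parent n10 fail=8; on 'c' 8 → fail=9;  out ∅∪{3}={3}
  n5('edeac'): parent n4 fail=8; on 'c' 8 → fail=9;  out ∅∪{3}={3}
  n12('acacb'): parent n11 fail=9; on 'b' 9→14 → fail=17;  out ∅∪∅=∅
  n6('edeaca'): parent n5 fail=9; on 'a' 9 → fail=10;  out {0}∪∅={0}
  n13('acacbb'): parent n12 fail=17; on 'b' 17 → fail=18;  out {2}∪{5}={2,5}

Run:
i=0 'c': node 0→14  ** P3@[0:0]
i=1 'b': node 14→17
i=2 'd': node 17→16 (via fail)  ** P4@[1:2]
i=3 'b': node 16→15 (via fail)
i=4 'b': node 15→15 (via fail)
i=5 'e': node 15→1 (via fail)
i=6 'd': node 1→2
i=7 'e': node 2→3
i=8 'a': node 3→4
i=9 'c': node 4→5  ** P3@[9:9]
i=10 'a': node 5→6  ** P0@[5:10]
i=11 'e': node 6→1 (via fail)
i=12 'e': node 1→1 (via fail)
i=13 'd': node 1→2
i=14 'e': node 2→3
i=15 'a': node 3→4
i=16 'c': node 4→5  ** P3@[16:16]
i=17 'a': node 5→6  ** P0@[12:17]
i=18 'd': node 6→0 (via fail)
i=19 'd': node 0→0
i=20 'e': node 0→1
i=21 'b': node 1→7  ** P1@[20:21]
i=22 'c': node 7→14 (via fail)  ** P3@[22:22]
i=23 'e': node 14→1 (via fail)
i=24 'd': node 1→2

Matches: [[0,3],[2,4],[9,3],[10,0],[16,3],[17,0],[21,1],[22,3]]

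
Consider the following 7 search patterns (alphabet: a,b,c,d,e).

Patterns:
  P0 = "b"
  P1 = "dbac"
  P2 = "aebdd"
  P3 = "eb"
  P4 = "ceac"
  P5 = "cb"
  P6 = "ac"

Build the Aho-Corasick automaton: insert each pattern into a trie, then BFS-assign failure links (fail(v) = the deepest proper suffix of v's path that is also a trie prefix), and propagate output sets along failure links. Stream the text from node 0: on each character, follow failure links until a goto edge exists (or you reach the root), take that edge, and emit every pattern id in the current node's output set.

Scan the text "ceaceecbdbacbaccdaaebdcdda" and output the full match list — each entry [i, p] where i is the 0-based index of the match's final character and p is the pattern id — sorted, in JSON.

Build automaton:
Trie (insert patterns):
  n0 'ε': a→6 b→1 c→13 d→2 e→11
  n1 'b': ·  ←P0
  n2 'd': b→3
  n3 'db': a→4
  n4 'dba': c→5
  n5 'dbac': ·  ←P1
  n6 'a': c→18 e→7
  n7 'ae': b→8
  n8 'aeb': d→9
  n9 'aebd': d→10
  n10 'aebdd': ·  ←P2
  n11 'e': b→12
  n12 'eb': ·  ←P3
  n13 'c': b→17 e→14
  n14 'ce': a→15
  n15 'cea': c→16
  n16 'ceac': ·  ←P4
  n17 'cb': ·  ←P5
  n18 'ac': ·  ←P6

Failure links (BFS by depth):
  n1('b'): parent n0 fail=0; on 'b' 0 → fail=0;  out {0}∪∅={0}
  n2('d'): parent n0 fail=0; on 'd' 0 → fail=0;  out ∅∪∅=∅
  n6('a'): parent n0 fail=0; on 'a' 0 → fail=0;  out ∅∪∅=∅
  n11('e'): parent n0 fail=0; on 'e' 0 → fail=0;  out ∅∪∅=∅
  n13('c'): parent n0 fail=0; on 'c' 0 → fail=0;  out ∅∪∅=∅
  n3('db'): parent n2 fail=0; on 'b' 0 → fail=1;  out ∅∪{0}={0}
  n7('ae'): parent n6 fail=0; on 'e' 0 → fail=11;  out ∅∪∅=∅
  n12('eb'): parent n11 fail=0; on 'b' 0 → fail=1;  out {3}∪{0}={0,3}
  n14('ce'): parent n13 fail=0; on 'e' 0 → fail=11;  out ∅∪∅=∅
  n17('cb'): parent n13 fail=0; on 'b' 0 → fail=1;  out {5}∪{0}={0,5}
  n18('ac'): parent n6 fail=0; on 'c' 0 → fail=13;  out {6}∪∅={6}
  n4('dba'): parent n3 fail=1; on 'a' 1→0 → fail=6;  out ∅∪∅=∅
  n8('aeb'): parent n7 fail=11; on 'b' 11 → fail=12;  out ∅∪{0,3}={0,3}
  n15('cea'): parent n14 fail=11; on 'a' 11→0 → fail=6;  out ∅∪∅=∅
  n5('dbac'): parent n4 fail=6; on 'c' 6 → fail=18;  out {1}∪{6}={1,6}
  n9('aebd'): parent n8 fail=12; on 'd' 12→1→0 → fail=2;  out ∅∪∅=∅
  n16('ceac'): parent n15 fail=6; on 'c' 6 → fail=18;  out {4}∪{6}={4,6}
  n10('aebdd'): parent n9 fail=2; on 'd' 2→0 → fail=2;  out {2}∪∅={2}

Run:
[0] read 'c'  n0⇒n13
[1] read 'e'  n13⇒n14
[2] read 'a'  n14⇒n15
[3] read 'c'  n15⇒n16  emit P4@[0:3],P6@[2:3]
[4] read 'e'  n16⇒n14 ·f
[5] read 'e'  n14⇒n11 ·f
[6] read 'c'  n11⇒n13 ·f
[7] read 'b'  n13⇒n17  emit P0@[7:7],P5@[6:7]
[8] read 'd'  n17⇒n2 ·f
[9] read 'b'  n2⇒n3  emit P0@[9:9]
[10] read 'a'  n3⇒n4
[11] read 'c'  n4⇒n5  emit P1@[8:11],P6@[10:11]
[12] read 'b'  n5⇒n17 ·f  emit P0@[12:12],P5@[11:12]
[13] read 'a'  n17⇒n6 ·f
[14] read 'c'  n6⇒n18  emit P6@[13:14]
[15] read 'c'  n18⇒n13 ·f
[16] read 'd'  n13⇒n2 ·f
[17] read 'a'  n2⇒n6 ·f
[18] read 'a'  n6⇒n6 ·f
[19] read 'e'  n6⇒n7
[20] read 'b'  n7⇒n8  emit P0@[20:20],P3@[19:20]
[21] read 'd'  n8⇒n9
[22] read 'c'  n9⇒n13 ·f
[23] read 'd'  n13⇒n2 ·f
[24] read 'd'  n2⇒n2 ·f
[25] read 'a'  n2⇒n6 ·f

Matches: [[3,4],[3,6],[7,0],[7,5],[9,0],[11,1],[11,6],[12,0],[12,5],[14,6],[20,0],[20,3]]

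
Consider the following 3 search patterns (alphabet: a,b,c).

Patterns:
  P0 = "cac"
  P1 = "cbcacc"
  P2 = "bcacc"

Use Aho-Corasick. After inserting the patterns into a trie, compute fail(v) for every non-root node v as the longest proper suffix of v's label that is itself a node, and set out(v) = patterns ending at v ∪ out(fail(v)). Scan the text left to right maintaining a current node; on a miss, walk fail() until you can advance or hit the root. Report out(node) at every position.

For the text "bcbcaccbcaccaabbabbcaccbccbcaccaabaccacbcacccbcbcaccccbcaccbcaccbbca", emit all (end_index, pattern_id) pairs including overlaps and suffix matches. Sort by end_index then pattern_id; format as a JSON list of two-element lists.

Build automaton:
Trie nodes:
  n0 'ε': b→9 c→1
  n1 'c': a→2 b→4
  n2 'ca': c→3
  n3 'cac': ·  [P0 ends]
  n4 'cb': c→5
  n5 'cbc': a→6
  n6 'cbca': c→7
  n7 'cbcac': c→8
  n8 'cbcacc': ·  [P1 ends]
  n9 'b': c→10
  n10 'bc': a→11
  n11 'bca': c→12
  n12 'bcac': c→13
  n13 'bcacc': ·  [P2 ends]

Failure links (BFS by depth):
  n1('c'): parent n0 fail=0; on 'c' 0 → fail=0;  out ∅∪∅=∅
  n9('b'): parent n0 fail=0; on 'b' 0 → fail=0;  out ∅∪∅=∅
  n2('ca'): parent n1 fail=0; on 'a' 0 → fail=0;  out ∅∪∅=∅
  n4('cb'): parent n1 fail=0; on 'b' 0 → fail=9;  out ∅∪∅=∅
  n10('bc'): parent n9 fail=0; on 'c' 0 → fail=1;  out ∅∪∅=∅
  n3('cac'): parent n2 fail=0; on 'c' 0 → fail=1;  out {0}∪∅={0}
  n5('cbc'): parent n4 fail=9; on 'c' 9 → fail=10;  out ∅∪∅=∅
  n11('bca'): parent n10 fail=1; on 'a' 1 → fail=2;  out ∅∪∅=∅
  n6('cbca'): parent n5 fail=10; on 'a' 10 → fail=11;  out ∅∪∅=∅
  n12('bcac'): parent n11 fail=2; on 'c' 2 → fail=3;  out ∅∪{0}={0}
  n7('cbcac'): parent n6 fail=11; on 'c' 11 → fail=12;  out ∅∪{0}={0}
  n13('bcacc'): parent n12 fail=3; on 'c' 3→1→0 → fail=1;  out {2}∪∅={2}
  n8('cbcacc'): parent n7 fail=12; on 'c' 12 → fail=13;  out {1}∪{2}={1,2}

Run:
i=0 'b': node 0→9
i=1 'c': node 9→10
i=2 'b': node 10→4 (via fail)
i=3 'c': node 4→5
i=4 'a': node 5→6
i=5 'c': node 6→7  ** P0@[3:5]
i=6 'c': node 7→8  ** P1@[1:6],P2@[2:6]
i=7 'b': node 8→4 (via fail)
i=8 'c': node 4→5
i=9 'a': node 5→6
i=10 'c': node 6→7  ** P0@[8:10]
i=11 'c': node 7→8  ** P1@[6:11],P2@[7:11]
i=12 'a': node 8→2 (via fail)
i=13 'a': node 2→0 (via fail)
i=14 'b': node 0→9
i=15 'b': node 9→9 (via fail)
i=16 'a': node 9→0 (via fail)
i=17 'b': node 0→9
i=18 'b': node 9→9 (via fail)
i=19 'c': node 9→10
i=20 'a': node 10→11
i=21 'c': node 11→12  ** P0@[19:21]
i=22 'c': node 12→13  ** P2@[18:22]
i=23 'b': node 13→4 (via fail)
i=24 'c': node 4→5
i=25 'c': node 5→1 (via fail)
i=26 'b': node 1→4
i=27 'c': node 4→5
i=28 'a': node 5→6
i=29 'c': node 6→7  ** P0@[27:29]
i=30 'c': node 7→8  ** P1@[25:30],P2@[26:30]
i=31 'a': node 8→2 (via fail)
i=32 'a': node 2→0 (via fail)
i=33 'b': node 0→9
i=34 'a': node 9→0 (via fail)
i=35 'c': node 0→1
i=36 'c': node 1→1 (via fail)
i=37 'a': node 1→2
i=38 'c': node 2→3  ** P0@[36:38]
i=39 'b': node 3→4 (via fail)
i=40 'c': node 4→5
i=41 'a': node 5→6
i=42 'c': node 6→7  ** P0@[40:42]
i=43 'c': node 7→8  ** P1@[38:43],P2@[39:43]
i=44 'c': node 8→1 (via fail)
i=45 'b': node 1→4
i=46 'c': node 4→5
i=47 'b': node 5→4 (via fail)
i=48 'c': node 4→5
i=49 'a': node 5→6
i=50 'c': node 6→7  ** P0@[48:50]
i=51 'c': node 7→8  ** P1@[46:51],P2@[47:51]
i=52 'c': node 8→1 (via fail)
i=53 'c': node 1→1 (via fail)
i=54 'b': node 1→4
i=55 'c': node 4→5
i=56 'a': node 5→6
i=57 'c': node 6→7  ** P0@[55:57]
i=58 'c': node 7→8  ** P1@[53:58],P2@[54:58]
i=59 'b': node 8→4 (via fail)
i=60 'c': node 4→5
i=61 'a': node 5→6
i=62 'c': node 6→7  ** P0@[60:62]
i=63 'c': node 7→8  ** P1@[58:63],P2@[59:63]
i=64 'b': node 8→4 (via fail)
i=65 'b': node 4→9 (via fail)
i=66 'c': node 9→10
i=67 'a': node 10→11

All matches (sorted): [[5,0],[6,1],[6,2],[10,0],[11,1],[11,2],[21,0],[22,2],[29,0],[30,1],[30,2],[38,0],[42,0],[43,1],[43,2],[50,0],[51,1],[51,2],[57,0],[58,1],[58,2],[62,0],[63,1],[63,2]]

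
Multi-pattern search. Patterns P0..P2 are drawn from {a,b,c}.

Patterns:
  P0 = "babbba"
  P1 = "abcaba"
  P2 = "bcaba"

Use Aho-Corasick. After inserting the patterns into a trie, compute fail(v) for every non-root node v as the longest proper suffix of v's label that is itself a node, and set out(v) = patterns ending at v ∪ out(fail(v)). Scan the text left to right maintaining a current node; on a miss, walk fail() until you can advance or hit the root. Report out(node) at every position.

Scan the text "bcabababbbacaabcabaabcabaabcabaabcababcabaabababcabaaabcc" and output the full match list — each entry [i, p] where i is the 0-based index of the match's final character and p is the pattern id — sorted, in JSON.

Build automaton:
Trie (insert patterns):
  0='ε' goto a→7 b→1
  1='b' goto a→2 c→13
  2='ba' goto b→3
  3='bab' goto b→4
  4='babb' goto b→5
  5='babbb' goto a→6
  6='babbba' goto ·  ←P0
  7='a' goto b→8
  8='ab' goto c→9
  9='abc' goto a→10
  10='abca' goto b→11
  11='abcab' goto a→12
  12='abcaba' goto ·  ←P1
  13='bc' goto a→14
  14='bca' goto b→15
  15='bcab' goto a→16
  16='bcaba' goto ·  ←P2

BFS fail/out derivation:
  n1('b'): parent n0 fail=0; on 'b' 0 → fail=0;  out ∅∪∅=∅
  n7('a'): parent n0 fail=0; on 'a' 0 → fail=0;  out ∅∪∅=∅
  n2('ba'): parent n1 fail=0; on 'a' 0 → fail=7;  out ∅∪∅=∅
  n8('ab'): parent n7 fail=0; on 'b' 0 → fail=1;  out ∅∪∅=∅
  n13('bc'): parent n1 fail=0; on 'c' 0 → fail=0;  out ∅∪∅=∅
  n3('bab'): parent n2 fail=7; on 'b' 7 → fail=8;  out ∅∪∅=∅
  n9('abc'): parent n8 fail=1; on 'c' 1 → fail=13;  out ∅∪∅=∅
  n14('bca'): parent n13 fail=0; on 'a' 0 → fail=7;  out ∅∪∅=∅
  n4('babb'): parent n3 fail=8; on 'b' 8→1→0 → fail=1;  out ∅∪∅=∅
  n10('abca'): parent n9 fail=13; on 'a' 13 → fail=14;  out ∅∪∅=∅
  n15('bcab'): parent n14 fail=7; on 'b' 7 → fail=8;  out ∅∪∅=∅
  n5('babbb'): parent n4 fail=1; on 'b' 1→0 → fail=1;  out ∅∪∅=∅
  n11('abcab'): parent n10 fail=14; on 'b' 14 → fail=15;  out ∅∪∅=∅
  n16('bcaba'): parent n15 fail=8; on 'a' 8→1 → fail=2;  out {2}∪∅={2}
  n6('babbba'): parent n5 fail=1; on 'a' 1 → fail=2;  out {0}∪∅={0}
  n12('abcaba'): parent n11 fail=15; on 'a' 15 → fail=16;  out {1}∪{2}={1,2}

Run:
i=0 'b': node 0→1
i=1 'c': node 1→13
i=2 'a': node 13→14
i=3 'b': node 14→15
i=4 'a': node 15→16  → match P2@[0:4]
i=5 'b': node 16→3 ·f
i=6 'a': node 3→2 ·f
i=7 'b': node 2→3
i=8 'b': node 3→4
i=9 'b': node 4→5
i=10 'a': node 5→6  → match P0@[5:10]
i=11 'c': node 6→0 ·f
i=12 'a': node 0→7
i=13 'a': node 7→7 ·f
i=14 'b': node 7→8
i=15 'c': node 8→9
i=16 'a': node 9→10
i=17 'b': node 10→11
i=18 'a': node 11→12  → match P1@[13:18],P2@[14:18]
i=19 'a': node 12→7 ·f
i=20 'b': node 7→8
i=21 'c': node 8→9
i=22 'a': node 9→10
i=23 'b': node 10→11
i=24 'a': node 11→12  → match P1@[19:24],P2@[20:24]
i=25 'a': node 12→7 ·f
i=26 'b': node 7→8
i=27 'c': node 8→9
i=28 'a': node 9→10
i=29 'b': node 10→11
i=30 'a': node 11→12  → match P1@[25:30],P2@[26:30]
i=31 'a': node 12→7 ·f
i=32 'b': node 7→8
i=33 'c': node 8→9
i=34 'a': node 9→10
i=35 'b': node 10→11
i=36 'a': node 11→12  → match P1@[31:36],P2@[32:36]
i=37 'b': node 12→3 ·f
i=38 'c': node 3→9 ·f
i=39 'a': node 9→10
i=40 'b': node 10→11
i=41 'a': node 11→12  → match P1@[36:41],P2@[37:41]
i=42 'a': node 12→7 ·f
i=43 'b': node 7→8
i=44 'a': node 8→2 ·f
i=45 'b': node 2→3
i=46 'a': node 3→2 ·f
i=47 'b': node 2→3
i=48 'c': node 3→9 ·f
i=49 'a': node 9→10
i=50 'b': node 10→11
i=51 'a': node 11→12  → match P1@[46:51],P2@[47:51]
i=52 'a': node 12→7 ·f
i=53 'a': node 7→7 ·f
i=54 'b': node 7→8
i=55 'c': node 8→9
i=56 'c': node 9→0 ·f

Result: [[4,2],[10,0],[18,1],[18,2],[24,1],[24,2],[30,1],[30,2],[36,1],[36,2],[41,1],[41,2],[51,1],[51,2]]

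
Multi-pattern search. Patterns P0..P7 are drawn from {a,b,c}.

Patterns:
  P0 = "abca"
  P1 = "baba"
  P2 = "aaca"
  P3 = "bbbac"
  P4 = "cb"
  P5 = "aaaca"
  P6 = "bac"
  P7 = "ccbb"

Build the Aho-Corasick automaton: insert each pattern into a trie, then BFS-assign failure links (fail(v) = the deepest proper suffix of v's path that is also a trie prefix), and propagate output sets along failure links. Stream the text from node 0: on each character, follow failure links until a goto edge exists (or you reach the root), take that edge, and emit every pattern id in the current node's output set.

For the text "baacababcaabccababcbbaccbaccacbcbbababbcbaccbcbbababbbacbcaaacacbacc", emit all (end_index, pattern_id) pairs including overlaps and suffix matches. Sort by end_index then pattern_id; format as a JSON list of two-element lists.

Build:
Trie nodes:
  0='ε' goto a→1 b→5 c→16
  1='a' goto a→9 b→2
  2='ab' goto c→3
  3='abc' goto a→4
  4='abca' goto ·  [P0 ends]
  5='b' goto a→6 b→12
  6='ba' goto b→7 c→21
  7='bab' goto a→8
  8='baba' goto ·  [P1 ends]
  9='aa' goto a→18 c→10
  10='aac' goto a→11
  11='aaca' goto ·  [P2 ends]
  12='bb' goto b→13
  13='bbb' goto a→14
  14='bbba' goto c→15
  15='bbbac' goto ·  [P3 ends]
  16='c' goto b→17 c→22
  17='cb' goto ·  [P4 ends]
  18='aaa' goto c→19
  19='aaac' goto a→20
  20='aaaca' goto ·  [P5 ends]
  21='bac' goto ·  [P6 ends]
  22='cc' goto b→23
  23='ccb' goto b→24
  24='ccbb' goto ·  [P7 ends]

BFS fail/out derivation:
  n1('a'): parent n0 fail=0; on 'a' 0 → fail=0;  out ∅∪∅=∅
  n5('b'): parent n0 fail=0; on 'b' 0 → fail=0;  out ∅∪∅=∅
  n16('c'): parent n0 fail=0; on 'c' 0 → fail=0;  out ∅∪∅=∅
  n2('ab'): parent n1 fail=0; on 'b' 0 → fail=5;  out ∅∪∅=∅
  n6('ba'): parent n5 fail=0; on 'a' 0 → fail=1;  out ∅∪∅=∅
  n9('aa'): parent n1 fail=0; on 'a' 0 → fail=1;  out ∅∪∅=∅
  n12('bb'): parent n5 fail=0; on 'b' 0 → fail=5;  out ∅∪∅=∅
  n17('cb'): parent n16 fail=0; on 'b' 0 → fail=5;  out {4}∪∅={4}
  n22('cc'): parent n16 fail=0; on 'c' 0 → fail=16;  out ∅∪∅=∅
  n3('abc'): parent n2 fail=5; on 'c' 5→0 → fail=16;  out ∅∪∅=∅
  n7('bab'): parent n6 fail=1; on 'b' 1 → fail=2;  out ∅∪∅=∅
  n10('aac'): parent n9 fail=1; on 'c' 1→0 → fail=16;  out ∅∪∅=∅
  n13('bbb'): parent n12 fail=5; on 'b' 5 → fail=12;  out ∅∪∅=∅
  n18('aaa'): parent n9 fail=1; on 'a' 1 → fail=9;  out ∅∪∅=∅
  n21('bac'): parent n6 fail=1; on 'c' 1→0 → fail=16;  out {6}∪∅={6}
  n23('ccb'): parent n22 fail=16; on 'b' 16 → fail=17;  out ∅∪{4}={4}
  n4('abca'): parent n3 fail=16; on 'a' 16→0 → fail=1;  out {0}∪∅={0}
  n8('baba'): parent n7 fail=2; on 'a' 2→5 → fail=6;  out {1}∪∅={1}
  n11('aaca'): parent n10 fail=16; on 'a' 16→0 → fail=1;  out {2}∪∅={2}
  n14('bbba'): parent n13 fail=12; on 'a' 12→5 → fail=6;  out ∅∪∅=∅
  n19('aaac'): parent n18 fail=9; on 'c' 9 → fail=10;  out ∅∪∅=∅
  n24('ccbb'): parent n23 fail=17; on 'b' 17→5 → fail=12;  out {7}∪∅={7}
  n15('bbbac'): parent n14 fail=6; on 'c' 6 → fail=21;  out {3}∪{6}={3,6}
  n20('aaaca'): parent n19 fail=10; on 'a' 10 → fail=11;  out {5}∪{2}={2,5}

Run:
[0] read 'b'  n0⇒n5
[1] read 'a'  n5⇒n6
[2] read 'a'  n6⇒n9 ·f
[3] read 'c'  n9⇒n10
[4] read 'a'  n10⇒n11  ** P2@[1:4]
[5] read 'b'  n11⇒n2 ·f
[6] read 'a'  n2⇒n6 ·f
[7] read 'b'  n6⇒n7
[8] read 'c'  n7⇒n3 ·f
[9] read 'a'  n3⇒n4  ** P0@[6:9]
[10] read 'a'  n4⇒n9 ·f
[11] read 'b'  n9⇒n2 ·f
[12] read 'c'  n2⇒n3
[13] read 'c'  n3⇒n22 ·f
[14] read 'a'  n22⇒n1 ·f
[15] read 'b'  n1⇒n2
[16] read 'a'  n2⇒n6 ·f
[17] read 'b'  n6⇒n7
[18] read 'c'  n7⇒n3 ·f
[19] read 'b'  n3⇒n17 ·f  ** P4@[18:19]
[20] read 'b'  n17⇒n12 ·f
[21] read 'a'  n12⇒n6 ·f
[22] read 'c'  n6⇒n21  ** P6@[20:22]
[23] read 'c'  n21⇒n22 ·f
[24] read 'b'  n22⇒n23  ** P4@[23:24]
[25] read 'a'  n23⇒n6 ·f
[26] read 'c'  n6⇒n21  ** P6@[24:26]
[27] read 'c'  n21⇒n22 ·f
[28] read 'a'  n22⇒n1 ·f
[29] read 'c'  n1⇒n16 ·f
[30] read 'b'  n16⇒n17  ** P4@[29:30]
[31] read 'c'  n17⇒n16 ·f
[32] read 'b'  n16⇒n17  ** P4@[31:32]
[33] read 'b'  n17⇒n12 ·f
[34] read 'a'  n12⇒n6 ·f
[35] read 'b'  n6⇒n7
[36] read 'a'  n7⇒n8  ** P1@[33:36]
[37] read 'b'  n8⇒n7 ·f
[38] read 'b'  n7⇒n12 ·f
[39] read 'c'  n12⇒n16 ·f
[40] read 'b'  n16⇒n17  ** P4@[39:40]
[41] read 'a'  n17⇒n6 ·f
[42] read 'c'  n6⇒n21  ** P6@[40:42]
[43] read 'c'  n21⇒n22 ·f
[44] read 'b'  n22⇒n23  ** P4@[43:44]
[45] read 'c'  n23⇒n16 ·f
[46] read 'b'  n16⇒n17  ** P4@[45:46]
[47] read 'b'  n17⇒n12 ·f
[48] read 'a'  n12⇒n6 ·f
[49] read 'b'  n6⇒n7
[50] read 'a'  n7⇒n8  ** P1@[47:50]
[51] read 'b'  n8⇒n7 ·f
[52] read 'b'  n7⇒n12 ·f
[53] read 'b'  n12⇒n13
[54] read 'a'  n13⇒n14
[55] read 'c'  n14⇒n15  ** P3@[51:55],P6@[53:55]
[56] read 'b'  n15⇒n17 ·f  ** P4@[55:56]
[57] read 'c'  n17⇒n16 ·f
[58] read 'a'  n16⇒n1 ·f
[59] read 'a'  n1⇒n9
[60] read 'a'  n9⇒n18
[61] read 'c'  n18⇒n19
[62] read 'a'  n19⇒n20  ** P2@[59:62],P5@[58:62]
[63] read 'c'  n20⇒n16 ·f
[64] read 'b'  n16⇒n17  ** P4@[63:64]
[65] read 'a'  n17⇒n6 ·f
[66] read 'c'  n6⇒n21  ** P6@[64:66]
[67] read 'c'  n21⇒n22 ·f

All matches (sorted): [[4,2],[9,0],[19,4],[22,6],[24,4],[26,6],[30,4],[32,4],[36,1],[40,4],[42,6],[44,4],[46,4],[50,1],[55,3],[55,6],[56,4],[62,2],[62,5],[64,4],[66,6]]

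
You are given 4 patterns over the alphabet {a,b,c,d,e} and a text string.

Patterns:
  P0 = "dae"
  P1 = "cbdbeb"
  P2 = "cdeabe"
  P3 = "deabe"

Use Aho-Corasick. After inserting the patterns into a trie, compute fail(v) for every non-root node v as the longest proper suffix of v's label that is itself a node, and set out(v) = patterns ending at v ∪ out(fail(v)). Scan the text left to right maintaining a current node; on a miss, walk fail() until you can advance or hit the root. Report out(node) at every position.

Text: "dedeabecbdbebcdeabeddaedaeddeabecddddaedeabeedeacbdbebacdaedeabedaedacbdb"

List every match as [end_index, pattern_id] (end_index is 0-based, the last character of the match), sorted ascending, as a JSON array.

Construct AC machine:
Trie (insert patterns):
  n0 'ε': c→4 d→1
  n1 'd': a→2 e→15
  n2 'da': e→3
  n3 'dae': ·  [P0 ends]
  n4 'c': b→5 d→10
  n5 'cb': d→6
  n6 'cbd': b→7
  n7 'cbdb': e→8
  n8 'cbdbe': b→9
  n9 'cbdbeb': ·  [P1 ends]
  n10 'cd': e→11
  n11 'cde': a→12
  n12 'cdea': b→13
  n13 'cdeab': e→14
  n14 'cdeabe': ·  [P2 ends]
  n15 'de': a→16
  n16 'dea': b→17
  n17 'deab': e→18
  n18 'deabe': ·  [P3 ends]

Failure links (BFS by depth):
  n1('d'): parent n0 fail=0; on 'd' 0 → fail=0;  out ∅∪∅=∅
  n4('c'): parent n0 fail=0; on 'c' 0 → fail=0;  out ∅∪∅=∅
  n2('da'): parent n1 fail=0; on 'a' 0 → fail=0;  out ∅∪∅=∅
  n5('cb'): parent n4 fail=0; on 'b' 0 → fail=0;  out ∅∪∅=∅
  n10('cd'): parent n4 fail=0; on 'd' 0 → fail=1;  out ∅∪∅=∅
  n15('de'): parent n1 fail=0; on 'e' 0 → fail=0;  out ∅∪∅=∅
  n3('dae'): parent n2 fail=0; on 'e' 0 → fail=0;  out {0}∪∅={0}
  n6('cbd'): parent n5 fail=0; on 'd' 0 → fail=1;  out ∅∪∅=∅
  n11('cde'): parent n10 fail=1; on 'e' 1 → fail=15;  out ∅∪∅=∅
  n16('dea'): parent n15 fail=0; on 'a' 0 → fail=0;  out ∅∪∅=∅
  n7('cbdb'): parent n6 fail=1; on 'b' 1→0 → fail=0;  out ∅∪∅=∅
  n12('cdea'): parent n11 fail=15; on 'a' 15 → fail=16;  out ∅∪∅=∅
  n17('deab'): parent n16 fail=0; on 'b' 0 → fail=0;  out ∅∪∅=∅
  n8('cbdbe'): parent n7 fail=0; on 'e' 0 → fail=0;  out ∅∪∅=∅
  n13('cdeab'): parent n12 fail=16; on 'b' 16 → fail=17;  out ∅∪∅=∅
  n18('deabe'): parent n17 fail=0; on 'e' 0 → fail=0;  out {3}∪∅={3}
  n9('cbdbeb'): parent n8 fail=0; on 'b' 0 → fail=0;  out {1}∪∅={1}
  n14('cdeabe'): parent n13 fail=17; on 'e' 17 → fail=18;  out {2}∪{3}={2,3}

Text stream:
pos 0 'd': at 1
pos 1 'e': at 15
pos 2 'd': at 1 (via fail)
pos 3 'e': at 15
pos 4 'a': at 16
pos 5 'b': at 17
pos 6 'e': at 18  ** P3@[2:6]
pos 7 'c': at 4 (via fail)
pos 8 'b': at 5
pos 9 'd': at 6
pos 10 'b': at 7
pos 11 'e': at 8
pos 12 'b': at 9  ** P1@[7:12]
pos 13 'c': at 4 (via fail)
pos 14 'd': at 10
pos 15 'e': at 11
pos 16 'a': at 12
pos 17 'b': at 13
pos 18 'e': at 14  ** P2@[13:18],P3@[14:18]
pos 19 'd': at 1 (via fail)
pos 20 'd': at 1 (via fail)
pos 21 'a': at 2
pos 22 'e': at 3  ** P0@[20:22]
pos 23 'd': at 1 (via fail)
pos 24 'a': at 2
pos 25 'e': at 3  ** P0@[23:25]
pos 26 'd': at 1 (via fail)
pos 27 'd': at 1 (via fail)
pos 28 'e': at 15
pos 29 'a': at 16
pos 30 'b': at 17
pos 31 'e': at 18  ** P3@[27:31]
pos 32 'c': at 4 (via fail)
pos 33 'd': at 10
pos 34 'd': at 1 (via fail)
pos 35 'd': at 1 (via fail)
pos 36 'd': at 1 (via fail)
pos 37 'a': at 2
pos 38 'e': at 3  ** P0@[36:38]
pos 39 'd': at 1 (via fail)
pos 40 'e': at 15
pos 41 'a': at 16
pos 42 'b': at 17
pos 43 'e': at 18  ** P3@[39:43]
pos 44 'e': at 0 (via fail)
pos 45 'd': at 1
pos 46 'e': at 15
pos 47 'a': at 16
pos 48 'c': at 4 (via fail)
pos 49 'b': at 5
pos 50 'd': at 6
pos 51 'b': at 7
pos 52 'e': at 8
pos 53 'b': at 9  ** P1@[48:53]
pos 54 'a': at 0 (via fail)
pos 55 'c': at 4
pos 56 'd': at 10
pos 57 'a': at 2 (via fail)
pos 58 'e': at 3  ** P0@[56:58]
pos 59 'd': at 1 (via fail)
pos 60 'e': at 15
pos 61 'a': at 16
pos 62 'b': at 17
pos 63 'e': at 18  ** P3@[59:63]
pos 64 'd': at 1 (via fail)
pos 65 'a': at 2
pos 66 'e': at 3  ** P0@[64:66]
pos 67 'd': at 1 (via fail)
pos 68 'a': at 2
pos 69 'c': at 4 (via fail)
pos 70 'b': at 5
pos 71 'd': at 6
pos 72 'b': at 7

All matches (sorted): [[6,3],[12,1],[18,2],[18,3],[22,0],[25,0],[31,3],[38,0],[43,3],[53,1],[58,0],[63,3],[66,0]]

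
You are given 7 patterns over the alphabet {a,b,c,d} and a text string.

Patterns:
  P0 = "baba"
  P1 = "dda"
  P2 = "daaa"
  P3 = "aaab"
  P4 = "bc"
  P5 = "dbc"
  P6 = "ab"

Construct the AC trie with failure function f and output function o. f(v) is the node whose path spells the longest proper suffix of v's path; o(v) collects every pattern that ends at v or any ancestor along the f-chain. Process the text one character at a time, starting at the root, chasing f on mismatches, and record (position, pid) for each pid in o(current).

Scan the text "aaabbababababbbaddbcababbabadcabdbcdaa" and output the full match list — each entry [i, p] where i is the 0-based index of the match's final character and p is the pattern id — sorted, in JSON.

Build automaton:
Trie nodes:
  0='ε' goto a→11 b→1 d→5
  1='b' goto a→2 c→15
  2='ba' goto b→3
  3='bab' goto a→4
  4='baba' goto ·  [P0 ends]
  5='d' goto a→8 b→16 d→6
  6='dd' goto a→7
  7='dda' goto ·  [P1 ends]
  8='da' goto a→9
  9='daa' goto a→10
  10='daaa' goto ·  [P2 ends]
  11='a' goto a→12 b→18
  12='aa' goto a→13
  13='aaa' goto b→14
  14='aaab' goto ·  [P3 ends]
  15='bc' goto ·  [P4 ends]
  16='db' goto c→17
  17='dbc' goto ·  [P5 ends]
  18='ab' goto ·  [P6 ends]

Failure links (BFS by depth):
  fail(1) 'b': from fail(0)=0 chase 'b': 0 ⇒ 0;  out=∅∪out(0)=∅
  fail(5) 'd': from fail(0)=0 chase 'd': 0 ⇒ 0;  out=∅∪out(0)=∅
  fail(11) 'a': from fail(0)=0 chase 'a': 0 ⇒ 0;  out=∅∪out(0)=∅
  fail(2) 'ba': from fail(1)=0 chase 'a': 0 ⇒ 11;  out=∅∪out(11)=∅
  fail(6) 'dd': from fail(5)=0 chase 'd': 0 ⇒ 5;  out=∅∪out(5)=∅
  fail(8) 'da': from fail(5)=0 chase 'a': 0 ⇒ 11;  out=∅∪out(11)=∅
  fail(12) 'aa': from fail(11)=0 chase 'a': 0 ⇒ 11;  out=∅∪out(11)=∅
  fail(15) 'bc': from fail(1)=0 chase 'c': 0 ⇒ 0;  out={4}∪out(0)={4}
  fail(16) 'db': from fail(5)=0 chase 'b': 0 ⇒ 1;  out=∅∪out(1)=∅
  fail(18) 'ab': from fail(11)=0 chase 'b': 0 ⇒ 1;  out={6}∪out(1)={6}
  fail(3) 'bab': from fail(2)=11 chase 'b': 11 ⇒ 18;  out=∅∪out(18)={6}
  fail(7) 'dda': from fail(6)=5 chase 'a': 5 ⇒ 8;  out={1}∪out(8)={1}
  fail(9) 'daa': from fail(8)=11 chase 'a': 11 ⇒ 12;  out=∅∪out(12)=∅
  fail(13) 'aaa': from fail(12)=11 chase 'a': 11 ⇒ 12;  out=∅∪out(12)=∅
  fail(17) 'dbc': from fail(16)=1 chase 'c': 1 ⇒ 15;  out={5}∪out(15)={4,5}
  fail(4) 'baba': from fail(3)=18 chase 'a': 18→1 ⇒ 2;  out={0}∪out(2)={0}
  fail(10) 'daaa': from fail(9)=12 chase 'a': 12 ⇒ 13;  out={2}∪out(13)={2}
  fail(14) 'aaab': from fail(13)=12 chase 'b': 12→11 ⇒ 18;  out={3}∪out(18)={3,6}

Text stream:
pos 0 'a': at 11
pos 1 'a': at 12
pos 2 'a': at 13
pos 3 'b': at 14  → match P3@[0:3],P6@[2:3]
pos 4 'b': at 1 ·f
pos 5 'a': at 2
pos 6 'b': at 3  → match P6@[5:6]
pos 7 'a': at 4  → match P0@[4:7]
pos 8 'b': at 3 ·f  → match P6@[7:8]
pos 9 'a': at 4  → match P0@[6:9]
pos 10 'b': at 3 ·f  → match P6@[9:10]
pos 11 'a': at 4  → match P0@[8:11]
pos 12 'b': at 3 ·f  → match P6@[11:12]
pos 13 'b': at 1 ·f
pos 14 'b': at 1 ·f
pos 15 'a': at 2
pos 16 'd': at 5 ·f
pos 17 'd': at 6
pos 18 'b': at 16 ·f
pos 19 'c': at 17  → match P4@[18:19],P5@[17:19]
pos 20 'a': at 11 ·f
pos 21 'b': at 18  → match P6@[20:21]
pos 22 'a': at 2 ·f
pos 23 'b': at 3  → match P6@[22:23]
pos 24 'b': at 1 ·f
pos 25 'a': at 2
pos 26 'b': at 3  → match P6@[25:26]
pos 27 'a': at 4  → match P0@[24:27]
pos 28 'd': at 5 ·f
pos 29 'c': at 0 ·f
pos 30 'a': at 11
pos 31 'b': at 18  → match P6@[30:31]
pos 32 'd': at 5 ·f
pos 33 'b': at 16
pos 34 'c': at 17  → match P4@[33:34],P5@[32:34]
pos 35 'd': at 5 ·f
pos 36 'a': at 8
pos 37 'a': at 9

Result: [[3,3],[3,6],[6,6],[7,0],[8,6],[9,0],[10,6],[11,0],[12,6],[19,4],[19,5],[21,6],[23,6],[26,6],[27,0],[31,6],[34,4],[34,5]]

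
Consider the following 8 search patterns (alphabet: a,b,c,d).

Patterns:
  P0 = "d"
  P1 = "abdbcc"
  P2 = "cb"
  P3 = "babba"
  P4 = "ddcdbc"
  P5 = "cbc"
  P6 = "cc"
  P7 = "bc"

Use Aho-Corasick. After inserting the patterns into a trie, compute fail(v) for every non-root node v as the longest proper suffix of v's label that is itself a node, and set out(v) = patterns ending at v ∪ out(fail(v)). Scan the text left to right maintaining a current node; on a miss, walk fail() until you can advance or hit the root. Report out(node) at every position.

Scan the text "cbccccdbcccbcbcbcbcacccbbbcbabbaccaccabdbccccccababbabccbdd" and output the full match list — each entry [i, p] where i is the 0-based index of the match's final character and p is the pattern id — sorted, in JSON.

Build:
Trie (insert patterns):
  0='ε' goto a→2 b→10 c→8 d→1
  1='d' goto d→15  ←P0
  2='a' goto b→3
  3='ab' goto d→4
  4='abd' goto b→5
  5='abdb' goto c→6
  6='abdbc' goto c→7
  7='abdbcc' goto ·  ←P1
  8='c' goto b→9 c→21
  9='cb' goto c→20  ←P2
  10='b' goto a→11 c→22
  11='ba' goto b→12
  12='bab' goto b→13
  13='babb' goto a→14
  14='babba' goto ·  ←P3
  15='dd' goto c→16
  16='ddc' goto d→17
  17='ddcd' goto b→18
  18='ddcdb' goto c→19
  19='ddcdbc' goto ·  ←P4
  20='cbc' goto ·  ←P5
  21='cc' goto ·  ←P6
  22='bc' goto ·  ←P7

Failure links (BFS by depth):
  fail(1) 'd': from fail(0)=0 chase 'd': 0 ⇒ 0;  out={0}∪out(0)={0}
  fail(2) 'a': from fail(0)=0 chase 'a': 0 ⇒ 0;  out=∅∪out(0)=∅
  fail(8) 'c': from fail(0)=0 chase 'c': 0 ⇒ 0;  out=∅∪out(0)=∅
  fail(10) 'b': from fail(0)=0 chase 'b': 0 ⇒ 0;  out=∅∪out(0)=∅
  fail(3) 'ab': from fail(2)=0 chase 'b': 0 ⇒ 10;  out=∅∪out(10)=∅
  fail(9) 'cb': from fail(8)=0 chase 'b': 0 ⇒ 10;  out={2}∪out(10)={2}
  fail(11) 'ba': from fail(10)=0 chase 'a': 0 ⇒ 2;  out=∅∪out(2)=∅
  fail(15) 'dd': from fail(1)=0 chase 'd': 0 ⇒ 1;  out=∅∪out(1)={0}
  fail(21) 'cc': from fail(8)=0 chase 'c': 0 ⇒ 8;  out={6}∪out(8)={6}
  fail(22) 'bc': from fail(10)=0 chase 'c': 0 ⇒ 8;  out={7}∪out(8)={7}
  fail(4) 'abd': from fail(3)=10 chase 'd': 10→0 ⇒ 1;  out=∅∪out(1)={0}
  fail(12) 'bab': from fail(11)=2 chase 'b': 2 ⇒ 3;  out=∅∪out(3)=∅
  fail(16) 'ddc': from fail(15)=1 chase 'c': 1→0 ⇒ 8;  out=∅∪out(8)=∅
  fail(20) 'cbc': from fail(9)=10 chase 'c': 10 ⇒ 22;  out={5}∪out(22)={5,7}
  fail(5) 'abdb': from fail(4)=1 chase 'b': 1→0 ⇒ 10;  out=∅∪out(10)=∅
  fail(13) 'babb': from fail(12)=3 chase 'b': 3→10→0 ⇒ 10;  out=∅∪out(10)=∅
  fail(17) 'ddcd': from fail(16)=8 chase 'd': 8→0 ⇒ 1;  out=∅∪out(1)={0}
  fail(6) 'abdbc': from fail(5)=10 chase 'c': 10 ⇒ 22;  out=∅∪out(22)={7}
  fail(14) 'babba': from fail(13)=10 chase 'a': 10 ⇒ 11;  out={3}∪out(11)={3}
  fail(18) 'ddcdb': from fail(17)=1 chase 'b': 1→0 ⇒ 10;  out=∅∪out(10)=∅
  fail(7) 'abdbcc': from fail(6)=22 chase 'c': 22→8 ⇒ 21;  out={1}∪out(21)={1,6}
  fail(19) 'ddcdbc': from fail(18)=10 chase 'c': 10 ⇒ 22;  out={4}∪out(22)={4,7}

Text stream:
pos 0 'c': at 8
pos 1 'b': at 9  ** P2@[0:1]
pos 2 'c': at 20  ** P5@[0:2],P7@[1:2]
pos 3 'c': at 21 ·f  ** P6@[2:3]
pos 4 'c': at 21 ·f  ** P6@[3:4]
pos 5 'c': at 21 ·f  ** P6@[4:5]
pos 6 'd': at 1 ·f  ** P0@[6:6]
pos 7 'b': at 10 ·f
pos 8 'c': at 22  ** P7@[7:8]
pos 9 'c': at 21 ·f  ** P6@[8:9]
pos 10 'c': at 21 ·f  ** P6@[9:10]
pos 11 'b': at 9 ·f  ** P2@[10:11]
pos 12 'c': at 20  ** P5@[10:12],P7@[11:12]
pos 13 'b': at 9 ·f  ** P2@[12:13]
pos 14 'c': at 20  ** P5@[12:14],P7@[13:14]
pos 15 'b': at 9 ·f  ** P2@[14:15]
pos 16 'c': at 20  ** P5@[14:16],P7@[15:16]
pos 17 'b': at 9 ·f  ** P2@[16:17]
pos 18 'c': at 20  ** P5@[16:18],P7@[17:18]
pos 19 'a': at 2 ·f
pos 20 'c': at 8 ·f
pos 21 'c': at 21  ** P6@[20:21]
pos 22 'c': at 21 ·f  ** P6@[21:22]
pos 23 'b': at 9 ·f  ** P2@[22:23]
pos 24 'b': at 10 ·f
pos 25 'b': at 10 ·f
pos 26 'c': at 22  ** P7@[25:26]
pos 27 'b': at 9 ·f  ** P2@[26:27]
pos 28 'a': at 11 ·f
pos 29 'b': at 12
pos 30 'b': at 13
pos 31 'a': at 14  ** P3@[27:31]
pos 32 'c': at 8 ·f
pos 33 'c': at 21  ** P6@[32:33]
pos 34 'a': at 2 ·f
pos 35 'c': at 8 ·f
pos 36 'c': at 21  ** P6@[35:36]
pos 37 'a': at 2 ·f
pos 38 'b': at 3
pos 39 'd': at 4  ** P0@[39:39]
pos 40 'b': at 5
pos 41 'c': at 6  ** P7@[40:41]
pos 42 'c': at 7  ** P1@[37:42],P6@[41:42]
pos 43 'c': at 21 ·f  ** P6@[42:43]
pos 44 'c': at 21 ·f  ** P6@[43:44]
pos 45 'c': at 21 ·f  ** P6@[44:45]
pos 46 'c': at 21 ·f  ** P6@[45:46]
pos 47 'a': at 2 ·f
pos 48 'b': at 3
pos 49 'a': at 11 ·f
pos 50 'b': at 12
pos 51 'b': at 13
pos 52 'a': at 14  ** P3@[48:52]
pos 53 'b': at 12 ·f
pos 54 'c': at 22 ·f  ** P7@[53:54]
pos 55 'c': at 21 ·f  ** P6@[54:55]
pos 56 'b': at 9 ·f  ** P2@[55:56]
pos 57 'd': at 1 ·f  ** P0@[57:57]
pos 58 'd': at 15  ** P0@[58:58]

Result: [[1,2],[2,5],[2,7],[3,6],[4,6],[5,6],[6,0],[8,7],[9,6],[10,6],[11,2],[12,5],[12,7],[13,2],[14,5],[14,7],[15,2],[16,5],[16,7],[17,2],[18,5],[18,7],[21,6],[22,6],[23,2],[26,7],[27,2],[31,3],[33,6],[36,6],[39,0],[41,7],[42,1],[42,6],[43,6],[44,6],[45,6],[46,6],[52,3],[54,7],[55,6],[56,2],[57,0],[58,0]]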